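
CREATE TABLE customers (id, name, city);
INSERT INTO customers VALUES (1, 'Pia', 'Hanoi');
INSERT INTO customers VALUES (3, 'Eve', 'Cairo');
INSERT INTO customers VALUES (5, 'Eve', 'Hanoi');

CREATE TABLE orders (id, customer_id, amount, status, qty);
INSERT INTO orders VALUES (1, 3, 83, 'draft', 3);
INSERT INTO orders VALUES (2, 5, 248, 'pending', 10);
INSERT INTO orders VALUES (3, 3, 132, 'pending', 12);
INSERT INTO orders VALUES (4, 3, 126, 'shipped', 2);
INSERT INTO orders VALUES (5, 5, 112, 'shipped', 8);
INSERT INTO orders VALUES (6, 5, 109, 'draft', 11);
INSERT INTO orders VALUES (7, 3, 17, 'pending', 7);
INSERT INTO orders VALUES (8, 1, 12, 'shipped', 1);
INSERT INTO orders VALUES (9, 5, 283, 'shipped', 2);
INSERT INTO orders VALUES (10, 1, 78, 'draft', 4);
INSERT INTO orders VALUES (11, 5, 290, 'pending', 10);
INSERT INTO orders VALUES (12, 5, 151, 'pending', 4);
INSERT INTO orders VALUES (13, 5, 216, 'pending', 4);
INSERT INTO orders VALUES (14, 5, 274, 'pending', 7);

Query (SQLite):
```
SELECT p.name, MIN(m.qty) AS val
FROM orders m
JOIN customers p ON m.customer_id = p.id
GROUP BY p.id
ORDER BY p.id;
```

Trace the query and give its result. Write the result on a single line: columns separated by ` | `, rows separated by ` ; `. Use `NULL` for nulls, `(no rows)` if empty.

Pia | 1 ; Eve | 2 ; Eve | 2

Join each orders row to its customers via customer_id.
Group joined rows by customers.id; compute MIN(m.qty) per group.
  1: ids {8, 10} → MIN(m.qty)=1
  3: ids {1, 3, 4, 7} → MIN(m.qty)=2
  5: ids {2, 5, 6, 9, 11, 12, 13, 14} → MIN(m.qty)=2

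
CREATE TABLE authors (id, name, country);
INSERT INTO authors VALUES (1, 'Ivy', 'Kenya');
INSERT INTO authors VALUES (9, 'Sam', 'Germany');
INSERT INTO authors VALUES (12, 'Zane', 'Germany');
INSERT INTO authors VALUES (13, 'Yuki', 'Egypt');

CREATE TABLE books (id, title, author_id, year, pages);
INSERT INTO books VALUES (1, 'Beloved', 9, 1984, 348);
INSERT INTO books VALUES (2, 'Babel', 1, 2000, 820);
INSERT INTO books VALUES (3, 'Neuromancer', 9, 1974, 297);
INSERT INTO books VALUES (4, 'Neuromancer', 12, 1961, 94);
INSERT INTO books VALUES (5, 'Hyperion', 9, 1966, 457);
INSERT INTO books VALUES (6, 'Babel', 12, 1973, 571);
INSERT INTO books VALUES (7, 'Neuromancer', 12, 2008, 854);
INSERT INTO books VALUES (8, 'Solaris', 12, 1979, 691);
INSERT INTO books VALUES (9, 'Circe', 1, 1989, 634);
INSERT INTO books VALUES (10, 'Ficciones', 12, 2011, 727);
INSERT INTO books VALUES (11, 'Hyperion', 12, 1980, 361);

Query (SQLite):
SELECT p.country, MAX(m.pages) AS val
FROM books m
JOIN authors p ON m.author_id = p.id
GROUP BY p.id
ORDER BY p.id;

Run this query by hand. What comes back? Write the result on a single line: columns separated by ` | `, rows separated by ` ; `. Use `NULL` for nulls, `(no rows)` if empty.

Join each books row to its authors via author_id.
Group joined rows by authors.id; compute MAX(m.pages) per group.
  1: ids {2, 9} → MAX(m.pages)=820
  9: ids {1, 3, 5} → MAX(m.pages)=457
  12: ids {4, 6, 7, 8, 10, 11} → MAX(m.pages)=854

Kenya | 820 ; Germany | 457 ; Germany | 854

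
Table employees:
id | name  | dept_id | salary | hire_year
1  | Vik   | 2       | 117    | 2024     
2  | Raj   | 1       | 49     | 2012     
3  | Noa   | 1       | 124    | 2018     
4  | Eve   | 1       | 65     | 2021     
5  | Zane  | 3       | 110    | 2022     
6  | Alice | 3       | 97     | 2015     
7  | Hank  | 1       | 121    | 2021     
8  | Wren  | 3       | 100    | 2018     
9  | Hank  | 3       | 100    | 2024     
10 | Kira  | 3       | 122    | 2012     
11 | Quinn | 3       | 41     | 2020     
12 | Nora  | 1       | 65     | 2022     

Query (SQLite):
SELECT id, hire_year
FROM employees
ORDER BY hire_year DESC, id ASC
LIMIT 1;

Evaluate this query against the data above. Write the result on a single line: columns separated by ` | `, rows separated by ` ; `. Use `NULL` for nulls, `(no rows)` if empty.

Sort by hire_year desc, tiebreak id asc: (2024, id=1), (2024, id=9), (2022, id=5), (2022, id=12) …. Take first 1.

1 | 2024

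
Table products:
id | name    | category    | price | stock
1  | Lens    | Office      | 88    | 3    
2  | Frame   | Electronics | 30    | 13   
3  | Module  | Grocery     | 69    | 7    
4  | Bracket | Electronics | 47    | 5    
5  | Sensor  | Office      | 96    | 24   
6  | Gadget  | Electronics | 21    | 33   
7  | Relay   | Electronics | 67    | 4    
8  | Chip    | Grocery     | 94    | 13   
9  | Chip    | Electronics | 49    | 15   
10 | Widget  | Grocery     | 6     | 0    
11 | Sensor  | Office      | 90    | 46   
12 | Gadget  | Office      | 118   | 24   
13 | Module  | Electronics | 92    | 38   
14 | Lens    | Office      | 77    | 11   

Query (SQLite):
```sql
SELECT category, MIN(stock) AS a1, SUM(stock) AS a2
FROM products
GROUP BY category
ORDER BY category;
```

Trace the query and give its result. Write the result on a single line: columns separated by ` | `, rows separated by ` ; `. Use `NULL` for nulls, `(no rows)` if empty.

Electronics | 4 | 108 ; Grocery | 0 | 20 ; Office | 3 | 108

Group products by category.
Per group compute: MIN(stock), SUM(stock).
  Electronics: ids {2, 4, 6, 7, 9, 13} → MIN(stock)=4, SUM(stock)=108
  Grocery: ids {3, 8, 10} → MIN(stock)=0, SUM(stock)=20
  Office: ids {1, 5, 11, 12, 14} → MIN(stock)=3, SUM(stock)=108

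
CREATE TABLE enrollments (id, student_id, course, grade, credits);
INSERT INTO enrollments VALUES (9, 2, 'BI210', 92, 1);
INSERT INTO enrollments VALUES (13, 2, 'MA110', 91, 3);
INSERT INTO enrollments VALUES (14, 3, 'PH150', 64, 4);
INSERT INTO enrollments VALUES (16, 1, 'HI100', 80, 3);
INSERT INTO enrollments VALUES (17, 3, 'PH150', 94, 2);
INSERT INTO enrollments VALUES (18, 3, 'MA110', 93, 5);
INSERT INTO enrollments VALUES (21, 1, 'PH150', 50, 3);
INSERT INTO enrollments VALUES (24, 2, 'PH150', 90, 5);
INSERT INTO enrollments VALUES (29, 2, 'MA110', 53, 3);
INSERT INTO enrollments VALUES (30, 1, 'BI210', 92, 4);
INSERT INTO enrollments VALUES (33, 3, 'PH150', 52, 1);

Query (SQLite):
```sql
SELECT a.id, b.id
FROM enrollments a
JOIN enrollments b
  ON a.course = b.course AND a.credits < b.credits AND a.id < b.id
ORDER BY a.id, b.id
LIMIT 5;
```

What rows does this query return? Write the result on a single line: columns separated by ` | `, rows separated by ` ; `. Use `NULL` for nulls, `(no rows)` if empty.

Pairs (a,b) with same course, a.credits < b.credits, a.id < b.id.
course groups: BI210:{9,30} HI100:{16} MA110:{13,18,29} PH150:{14,17,21,24,33}
Ordered by (a.id, b.id); first 5.

9 | 30 ; 13 | 18 ; 14 | 24 ; 17 | 21 ; 17 | 24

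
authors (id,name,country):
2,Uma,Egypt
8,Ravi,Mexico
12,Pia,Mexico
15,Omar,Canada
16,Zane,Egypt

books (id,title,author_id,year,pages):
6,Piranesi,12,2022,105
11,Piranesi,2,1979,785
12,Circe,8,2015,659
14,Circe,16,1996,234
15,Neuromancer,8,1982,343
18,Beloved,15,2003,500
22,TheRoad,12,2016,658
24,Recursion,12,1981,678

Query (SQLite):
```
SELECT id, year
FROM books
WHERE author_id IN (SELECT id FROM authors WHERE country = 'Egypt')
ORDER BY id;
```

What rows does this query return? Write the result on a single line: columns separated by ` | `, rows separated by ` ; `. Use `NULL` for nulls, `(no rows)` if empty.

11 | 1979 ; 14 | 1996

Inner query: authors.id where country = 'Egypt'.
Outer: keep books rows whose author_id is in that set.
Inner query → {2, 16}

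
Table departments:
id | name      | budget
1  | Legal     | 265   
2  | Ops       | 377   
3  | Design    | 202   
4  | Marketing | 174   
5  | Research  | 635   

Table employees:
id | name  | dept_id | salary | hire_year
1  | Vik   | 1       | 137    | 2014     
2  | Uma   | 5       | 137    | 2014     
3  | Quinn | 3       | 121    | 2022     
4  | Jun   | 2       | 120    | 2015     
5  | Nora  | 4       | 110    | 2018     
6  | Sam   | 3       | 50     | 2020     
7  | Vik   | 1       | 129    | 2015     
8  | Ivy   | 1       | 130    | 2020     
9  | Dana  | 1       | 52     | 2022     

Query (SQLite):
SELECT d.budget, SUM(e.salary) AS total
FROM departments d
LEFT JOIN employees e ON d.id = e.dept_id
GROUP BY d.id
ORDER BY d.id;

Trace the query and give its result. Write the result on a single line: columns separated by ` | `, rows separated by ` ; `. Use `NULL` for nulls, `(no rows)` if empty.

LEFT JOIN keeps every departments row; unmatched ones get NULL for employees columns.
Group by departments.id and compute SUM(e.salary). SUM over an all-NULL group is NULL.
  1: ids {1, 7, 8, 9} → SUM(e.salary)=448
  2: ids {4} → SUM(e.salary)=120
  3: ids {3, 6} → SUM(e.salary)=171
  4: ids {5} → SUM(e.salary)=110
  5: ids {2} → SUM(e.salary)=137

265 | 448 ; 377 | 120 ; 202 | 171 ; 174 | 110 ; 635 | 137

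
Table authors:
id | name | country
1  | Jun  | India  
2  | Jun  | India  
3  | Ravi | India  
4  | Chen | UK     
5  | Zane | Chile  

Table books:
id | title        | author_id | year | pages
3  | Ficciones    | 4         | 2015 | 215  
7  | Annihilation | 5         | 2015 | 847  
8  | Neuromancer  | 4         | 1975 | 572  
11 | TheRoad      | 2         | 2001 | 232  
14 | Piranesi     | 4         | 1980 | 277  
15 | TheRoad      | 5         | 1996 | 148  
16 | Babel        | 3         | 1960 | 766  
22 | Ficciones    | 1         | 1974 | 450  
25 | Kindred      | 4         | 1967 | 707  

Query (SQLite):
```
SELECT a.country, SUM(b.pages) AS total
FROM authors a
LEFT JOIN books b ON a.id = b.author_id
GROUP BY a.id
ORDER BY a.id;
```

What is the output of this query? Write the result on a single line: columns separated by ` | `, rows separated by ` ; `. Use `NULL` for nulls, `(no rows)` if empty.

India | 450 ; India | 232 ; India | 766 ; UK | 1771 ; Chile | 995

LEFT JOIN keeps every authors row; unmatched ones get NULL for books columns.
Group by authors.id and compute SUM(b.pages). SUM over an all-NULL group is NULL.
  1: ids {22} → SUM(b.pages)=450
  2: ids {11} → SUM(b.pages)=232
  3: ids {16} → SUM(b.pages)=766
  4: ids {3, 8, 14, 25} → SUM(b.pages)=1771
  5: ids {7, 15} → SUM(b.pages)=995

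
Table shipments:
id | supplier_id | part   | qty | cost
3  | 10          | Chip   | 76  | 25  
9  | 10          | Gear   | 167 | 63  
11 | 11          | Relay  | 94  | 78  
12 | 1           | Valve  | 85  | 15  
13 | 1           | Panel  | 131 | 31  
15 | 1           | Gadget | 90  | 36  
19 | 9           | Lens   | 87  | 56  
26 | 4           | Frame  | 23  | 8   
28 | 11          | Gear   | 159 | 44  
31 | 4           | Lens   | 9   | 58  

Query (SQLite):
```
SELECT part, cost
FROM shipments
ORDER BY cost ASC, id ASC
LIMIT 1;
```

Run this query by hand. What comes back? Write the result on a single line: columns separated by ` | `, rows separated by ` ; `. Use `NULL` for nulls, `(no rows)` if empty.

Frame | 8

Sort by cost asc, tiebreak id asc: (8, id=26), (15, id=12), (25, id=3), (31, id=13) …. Take first 1.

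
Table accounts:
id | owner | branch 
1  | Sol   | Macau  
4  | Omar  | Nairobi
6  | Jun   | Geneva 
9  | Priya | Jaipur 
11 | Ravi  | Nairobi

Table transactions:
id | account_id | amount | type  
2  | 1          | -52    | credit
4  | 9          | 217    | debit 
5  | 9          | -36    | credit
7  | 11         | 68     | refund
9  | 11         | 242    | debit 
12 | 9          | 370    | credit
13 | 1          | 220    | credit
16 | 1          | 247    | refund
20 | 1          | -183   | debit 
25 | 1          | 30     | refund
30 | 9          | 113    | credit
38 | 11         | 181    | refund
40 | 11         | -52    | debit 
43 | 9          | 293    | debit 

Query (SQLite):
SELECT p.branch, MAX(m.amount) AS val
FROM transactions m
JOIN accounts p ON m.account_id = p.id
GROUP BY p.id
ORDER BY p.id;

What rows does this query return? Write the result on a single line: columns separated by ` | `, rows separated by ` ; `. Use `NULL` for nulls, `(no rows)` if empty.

Macau | 247 ; Jaipur | 370 ; Nairobi | 242

Join each transactions row to its accounts via account_id.
Group joined rows by accounts.id; compute MAX(m.amount) per group.
  1: ids {2, 13, 16, 20, 25} → MAX(m.amount)=247
  9: ids {4, 5, 12, 30, 43} → MAX(m.amount)=370
  11: ids {7, 9, 38, 40} → MAX(m.amount)=242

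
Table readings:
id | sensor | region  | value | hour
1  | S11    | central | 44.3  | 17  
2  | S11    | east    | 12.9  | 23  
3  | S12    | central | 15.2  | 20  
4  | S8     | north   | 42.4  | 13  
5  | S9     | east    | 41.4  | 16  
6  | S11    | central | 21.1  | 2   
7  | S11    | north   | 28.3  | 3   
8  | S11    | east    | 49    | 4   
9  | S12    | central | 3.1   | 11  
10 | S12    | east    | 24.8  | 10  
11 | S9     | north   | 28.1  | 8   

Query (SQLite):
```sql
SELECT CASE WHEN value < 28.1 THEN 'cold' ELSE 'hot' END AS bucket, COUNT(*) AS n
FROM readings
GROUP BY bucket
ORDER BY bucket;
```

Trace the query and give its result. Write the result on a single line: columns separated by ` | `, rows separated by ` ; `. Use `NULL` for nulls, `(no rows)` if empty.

Bucket rows by value < 28.1 → 'cold' else 'hot'; count each bucket.

cold | 5 ; hot | 6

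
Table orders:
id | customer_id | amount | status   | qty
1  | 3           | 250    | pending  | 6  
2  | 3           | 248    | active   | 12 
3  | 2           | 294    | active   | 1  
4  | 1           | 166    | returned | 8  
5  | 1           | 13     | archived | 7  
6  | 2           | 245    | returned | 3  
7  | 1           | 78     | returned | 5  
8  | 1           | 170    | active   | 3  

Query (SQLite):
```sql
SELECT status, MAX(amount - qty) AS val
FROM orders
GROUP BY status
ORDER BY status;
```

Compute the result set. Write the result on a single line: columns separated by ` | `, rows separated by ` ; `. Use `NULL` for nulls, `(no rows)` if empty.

active | 293 ; archived | 6 ; pending | 244 ; returned | 242

For each row compute amount - qty.
Group by status; take MAX of the expression per group.
  active: ids {2, 3, 8} → MAX(amount - qty)=293
  archived: ids {5} → MAX(amount - qty)=6
  pending: ids {1} → MAX(amount - qty)=244
  returned: ids {4, 6, 7} → MAX(amount - qty)=242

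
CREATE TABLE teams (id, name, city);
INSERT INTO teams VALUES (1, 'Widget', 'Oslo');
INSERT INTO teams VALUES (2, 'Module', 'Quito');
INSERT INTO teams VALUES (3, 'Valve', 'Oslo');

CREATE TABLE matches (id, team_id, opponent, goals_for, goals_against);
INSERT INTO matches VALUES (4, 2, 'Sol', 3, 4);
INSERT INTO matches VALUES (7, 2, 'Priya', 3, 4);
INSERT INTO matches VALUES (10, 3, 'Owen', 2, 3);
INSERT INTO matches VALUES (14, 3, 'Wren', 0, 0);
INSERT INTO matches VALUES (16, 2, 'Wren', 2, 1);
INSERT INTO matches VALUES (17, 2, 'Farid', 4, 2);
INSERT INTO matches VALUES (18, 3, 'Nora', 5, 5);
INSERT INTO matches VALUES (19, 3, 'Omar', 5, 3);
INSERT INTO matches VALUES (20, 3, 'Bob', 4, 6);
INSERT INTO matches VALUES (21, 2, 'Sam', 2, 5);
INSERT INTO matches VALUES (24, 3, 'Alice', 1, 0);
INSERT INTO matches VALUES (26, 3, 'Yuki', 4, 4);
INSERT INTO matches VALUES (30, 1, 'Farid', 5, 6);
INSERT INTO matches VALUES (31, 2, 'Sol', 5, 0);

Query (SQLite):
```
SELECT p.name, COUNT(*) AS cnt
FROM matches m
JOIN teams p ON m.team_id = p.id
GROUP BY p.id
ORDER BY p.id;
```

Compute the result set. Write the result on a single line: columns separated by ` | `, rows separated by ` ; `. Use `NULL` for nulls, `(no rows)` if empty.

Widget | 1 ; Module | 6 ; Valve | 7

Join each matches row to its teams via team_id.
Group joined rows by teams.id; compute COUNT(*) per group.
  1: ids {30} → COUNT(*)=1
  2: ids {4, 7, 16, 17, 21, 31} → COUNT(*)=6
  3: ids {10, 14, 18, 19, 20, 24, 26} → COUNT(*)=7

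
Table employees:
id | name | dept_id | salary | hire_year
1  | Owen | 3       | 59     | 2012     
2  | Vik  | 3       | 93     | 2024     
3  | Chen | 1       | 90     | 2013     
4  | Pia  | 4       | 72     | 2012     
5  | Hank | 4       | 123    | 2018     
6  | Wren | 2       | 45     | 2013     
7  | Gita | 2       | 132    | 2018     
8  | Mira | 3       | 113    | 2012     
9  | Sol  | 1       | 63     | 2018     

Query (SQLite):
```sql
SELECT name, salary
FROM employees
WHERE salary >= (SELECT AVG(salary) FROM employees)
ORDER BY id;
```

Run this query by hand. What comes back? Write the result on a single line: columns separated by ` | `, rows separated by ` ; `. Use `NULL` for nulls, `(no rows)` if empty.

Scalar subquery: AVG(salary) over all employees rows = 87.777778 (≈; comparison uses full precision).
Keep rows where salary >= that value.

Vik | 93 ; Chen | 90 ; Hank | 123 ; Gita | 132 ; Mira | 113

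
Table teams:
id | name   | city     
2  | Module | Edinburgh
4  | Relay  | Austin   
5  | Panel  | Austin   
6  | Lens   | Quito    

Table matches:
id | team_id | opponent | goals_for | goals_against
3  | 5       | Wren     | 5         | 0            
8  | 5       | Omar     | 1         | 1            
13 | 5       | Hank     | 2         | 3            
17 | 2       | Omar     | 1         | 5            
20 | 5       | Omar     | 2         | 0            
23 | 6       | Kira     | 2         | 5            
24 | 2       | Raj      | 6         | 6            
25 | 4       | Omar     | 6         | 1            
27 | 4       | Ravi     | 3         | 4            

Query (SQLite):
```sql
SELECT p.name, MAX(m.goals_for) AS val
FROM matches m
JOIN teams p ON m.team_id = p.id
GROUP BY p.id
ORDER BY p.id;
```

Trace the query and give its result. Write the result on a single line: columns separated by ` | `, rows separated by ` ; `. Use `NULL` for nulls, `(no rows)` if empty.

Module | 6 ; Relay | 6 ; Panel | 5 ; Lens | 2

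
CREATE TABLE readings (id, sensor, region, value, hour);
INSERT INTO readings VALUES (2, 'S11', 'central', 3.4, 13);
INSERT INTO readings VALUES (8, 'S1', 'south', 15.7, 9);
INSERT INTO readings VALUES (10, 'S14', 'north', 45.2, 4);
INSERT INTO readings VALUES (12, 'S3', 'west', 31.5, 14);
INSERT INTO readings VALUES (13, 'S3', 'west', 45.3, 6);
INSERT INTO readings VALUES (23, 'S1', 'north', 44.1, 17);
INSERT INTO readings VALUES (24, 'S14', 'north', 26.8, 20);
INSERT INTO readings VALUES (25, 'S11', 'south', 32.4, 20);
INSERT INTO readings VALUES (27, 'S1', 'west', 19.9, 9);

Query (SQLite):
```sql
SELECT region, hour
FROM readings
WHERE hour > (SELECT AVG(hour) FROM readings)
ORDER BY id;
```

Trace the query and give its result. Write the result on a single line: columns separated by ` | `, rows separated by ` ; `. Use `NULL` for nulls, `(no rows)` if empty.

central | 13 ; west | 14 ; north | 17 ; north | 20 ; south | 20

Scalar subquery: AVG(hour) over all readings rows = 12.444444 (≈; comparison uses full precision).
Keep rows where hour > that value.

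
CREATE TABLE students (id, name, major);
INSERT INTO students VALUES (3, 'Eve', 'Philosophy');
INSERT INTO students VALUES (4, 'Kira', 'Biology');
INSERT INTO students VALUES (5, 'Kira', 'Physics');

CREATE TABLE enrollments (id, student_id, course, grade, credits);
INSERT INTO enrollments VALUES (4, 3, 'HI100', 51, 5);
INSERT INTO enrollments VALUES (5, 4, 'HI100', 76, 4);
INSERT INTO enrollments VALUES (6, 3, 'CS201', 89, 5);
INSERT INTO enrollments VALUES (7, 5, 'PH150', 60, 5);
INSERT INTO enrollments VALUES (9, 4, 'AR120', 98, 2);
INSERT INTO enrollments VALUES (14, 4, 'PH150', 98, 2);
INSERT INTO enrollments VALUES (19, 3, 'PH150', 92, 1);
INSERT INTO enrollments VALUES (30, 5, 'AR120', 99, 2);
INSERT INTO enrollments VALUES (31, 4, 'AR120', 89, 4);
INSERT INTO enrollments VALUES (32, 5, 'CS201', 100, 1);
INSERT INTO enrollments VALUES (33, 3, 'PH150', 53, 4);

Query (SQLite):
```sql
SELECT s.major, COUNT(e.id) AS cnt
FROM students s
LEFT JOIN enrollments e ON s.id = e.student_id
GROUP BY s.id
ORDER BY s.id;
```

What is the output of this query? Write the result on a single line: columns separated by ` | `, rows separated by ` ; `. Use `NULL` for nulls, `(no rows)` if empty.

Philosophy | 4 ; Biology | 4 ; Physics | 3

LEFT JOIN keeps every students row; unmatched ones get NULL for enrollments columns.
Group by students.id and compute COUNT(e.id). COUNT(col) of an all-NULL group is 0.
  3: ids {4, 6, 19, 33} → COUNT(e.id)=4
  4: ids {5, 9, 14, 31} → COUNT(e.id)=4
  5: ids {7, 30, 32} → COUNT(e.id)=3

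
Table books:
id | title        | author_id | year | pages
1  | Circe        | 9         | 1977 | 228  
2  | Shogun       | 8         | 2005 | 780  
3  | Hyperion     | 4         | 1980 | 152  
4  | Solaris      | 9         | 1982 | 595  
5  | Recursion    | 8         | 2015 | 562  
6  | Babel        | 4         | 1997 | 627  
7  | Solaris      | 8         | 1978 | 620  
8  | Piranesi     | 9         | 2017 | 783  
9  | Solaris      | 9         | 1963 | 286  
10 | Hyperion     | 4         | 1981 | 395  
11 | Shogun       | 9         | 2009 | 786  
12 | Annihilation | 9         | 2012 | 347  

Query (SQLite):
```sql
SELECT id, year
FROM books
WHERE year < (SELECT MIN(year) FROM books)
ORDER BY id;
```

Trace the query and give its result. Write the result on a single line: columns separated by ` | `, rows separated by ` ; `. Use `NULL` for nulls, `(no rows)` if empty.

(no rows)

Scalar subquery: MIN(year) over all books rows = 1963.
Keep rows where year < that value.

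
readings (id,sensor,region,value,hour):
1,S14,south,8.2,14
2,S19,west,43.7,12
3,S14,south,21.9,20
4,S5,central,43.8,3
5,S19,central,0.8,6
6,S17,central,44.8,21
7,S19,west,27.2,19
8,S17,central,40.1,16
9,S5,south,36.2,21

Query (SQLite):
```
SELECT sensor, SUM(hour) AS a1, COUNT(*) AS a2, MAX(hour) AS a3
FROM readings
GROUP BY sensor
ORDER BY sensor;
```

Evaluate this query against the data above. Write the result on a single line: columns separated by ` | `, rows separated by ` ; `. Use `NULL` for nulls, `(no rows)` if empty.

S14 | 34 | 2 | 20 ; S17 | 37 | 2 | 21 ; S19 | 37 | 3 | 19 ; S5 | 24 | 2 | 21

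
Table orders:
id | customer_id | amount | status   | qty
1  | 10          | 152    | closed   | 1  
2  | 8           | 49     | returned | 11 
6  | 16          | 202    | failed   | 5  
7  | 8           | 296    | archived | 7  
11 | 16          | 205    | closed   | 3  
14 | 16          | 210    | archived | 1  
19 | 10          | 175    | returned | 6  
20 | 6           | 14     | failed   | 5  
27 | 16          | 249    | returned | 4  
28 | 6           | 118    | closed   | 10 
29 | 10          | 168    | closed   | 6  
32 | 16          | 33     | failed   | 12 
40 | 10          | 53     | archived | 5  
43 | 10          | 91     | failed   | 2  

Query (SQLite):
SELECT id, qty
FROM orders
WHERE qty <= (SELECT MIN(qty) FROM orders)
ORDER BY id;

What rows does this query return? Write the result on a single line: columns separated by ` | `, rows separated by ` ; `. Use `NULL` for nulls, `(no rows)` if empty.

Scalar subquery: MIN(qty) over all orders rows = 1.
Keep rows where qty <= that value.

1 | 1 ; 14 | 1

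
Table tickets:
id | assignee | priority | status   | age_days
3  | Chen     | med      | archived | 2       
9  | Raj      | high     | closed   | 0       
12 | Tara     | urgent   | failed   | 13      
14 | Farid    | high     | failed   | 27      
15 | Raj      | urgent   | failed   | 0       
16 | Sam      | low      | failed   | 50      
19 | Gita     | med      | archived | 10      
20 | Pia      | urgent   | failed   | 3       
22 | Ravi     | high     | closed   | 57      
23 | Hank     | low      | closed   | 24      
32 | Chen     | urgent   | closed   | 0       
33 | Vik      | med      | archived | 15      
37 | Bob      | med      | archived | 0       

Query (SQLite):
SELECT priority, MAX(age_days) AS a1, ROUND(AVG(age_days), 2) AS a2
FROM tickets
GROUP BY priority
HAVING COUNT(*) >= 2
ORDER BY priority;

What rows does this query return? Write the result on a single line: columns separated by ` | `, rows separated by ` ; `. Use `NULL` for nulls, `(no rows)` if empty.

Group tickets by priority.
Per group compute: MAX(age_days), ROUND(AVG(age_days), 2).
HAVING: drop groups with fewer than 2 rows.
  high: ids {9, 14, 22} → MAX(age_days)=57, ROUND(AVG(age_days), 2)=28
  low: ids {16, 23} → MAX(age_days)=50, ROUND(AVG(age_days), 2)=37
  med: ids {3, 19, 33, 37} → MAX(age_days)=15, ROUND(AVG(age_days), 2)=6.75
  urgent: ids {12, 15, 20, 32} → MAX(age_days)=13, ROUND(AVG(age_days), 2)=4

high | 57 | 28 ; low | 50 | 37 ; med | 15 | 6.75 ; urgent | 13 | 4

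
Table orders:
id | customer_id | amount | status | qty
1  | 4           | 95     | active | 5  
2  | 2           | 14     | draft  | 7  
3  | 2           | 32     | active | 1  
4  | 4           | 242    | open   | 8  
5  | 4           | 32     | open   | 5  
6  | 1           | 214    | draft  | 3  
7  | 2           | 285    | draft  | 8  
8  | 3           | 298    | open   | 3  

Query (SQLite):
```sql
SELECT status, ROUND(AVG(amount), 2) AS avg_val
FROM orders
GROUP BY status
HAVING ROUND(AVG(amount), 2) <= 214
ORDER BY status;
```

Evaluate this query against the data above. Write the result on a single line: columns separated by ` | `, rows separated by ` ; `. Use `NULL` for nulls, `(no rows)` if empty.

active | 63.5 ; draft | 171 ; open | 190.67

Partition orders by status; compute ROUND(AVG(amount), 2) within each group.
HAVING: keep groups where ROUND(AVG(amount), 2) <= 214.
  active: ids {1, 3} → ROUND(AVG(amount), 2)=63.5
  draft: ids {2, 6, 7} → ROUND(AVG(amount), 2)=171
  open: ids {4, 5, 8} → ROUND(AVG(amount), 2)=190.67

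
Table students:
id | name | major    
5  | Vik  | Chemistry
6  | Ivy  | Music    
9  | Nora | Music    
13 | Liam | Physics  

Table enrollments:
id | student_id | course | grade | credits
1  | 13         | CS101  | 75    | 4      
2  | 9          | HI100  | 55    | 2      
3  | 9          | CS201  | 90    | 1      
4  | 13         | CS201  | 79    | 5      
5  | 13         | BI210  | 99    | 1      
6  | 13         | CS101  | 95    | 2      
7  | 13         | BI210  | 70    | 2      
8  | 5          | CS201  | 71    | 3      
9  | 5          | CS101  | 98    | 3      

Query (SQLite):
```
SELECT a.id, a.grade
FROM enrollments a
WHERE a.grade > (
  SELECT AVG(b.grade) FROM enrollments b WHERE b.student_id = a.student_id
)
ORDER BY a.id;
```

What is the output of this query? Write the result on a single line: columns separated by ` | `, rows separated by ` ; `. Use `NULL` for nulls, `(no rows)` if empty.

For each enrollments row a, compute AVG(grade) over rows sharing a.student_id.
Keep row a if a.grade > that per-group AVG.
  student_id=5: AVG(grade) = 84.5
  student_id=9: AVG(grade) = 72.5
  student_id=13: AVG(grade) = 83.6

3 | 90 ; 5 | 99 ; 6 | 95 ; 9 | 98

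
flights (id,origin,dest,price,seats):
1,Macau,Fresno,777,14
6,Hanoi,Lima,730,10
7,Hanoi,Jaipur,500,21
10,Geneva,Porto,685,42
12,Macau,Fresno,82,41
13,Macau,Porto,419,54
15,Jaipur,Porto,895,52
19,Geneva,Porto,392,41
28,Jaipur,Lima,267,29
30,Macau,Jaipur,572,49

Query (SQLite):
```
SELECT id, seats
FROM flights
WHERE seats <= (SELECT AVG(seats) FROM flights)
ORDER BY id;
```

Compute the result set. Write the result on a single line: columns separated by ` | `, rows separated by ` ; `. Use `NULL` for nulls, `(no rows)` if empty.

Scalar subquery: AVG(seats) over all flights rows = 35.3.
Keep rows where seats <= that value.

1 | 14 ; 6 | 10 ; 7 | 21 ; 28 | 29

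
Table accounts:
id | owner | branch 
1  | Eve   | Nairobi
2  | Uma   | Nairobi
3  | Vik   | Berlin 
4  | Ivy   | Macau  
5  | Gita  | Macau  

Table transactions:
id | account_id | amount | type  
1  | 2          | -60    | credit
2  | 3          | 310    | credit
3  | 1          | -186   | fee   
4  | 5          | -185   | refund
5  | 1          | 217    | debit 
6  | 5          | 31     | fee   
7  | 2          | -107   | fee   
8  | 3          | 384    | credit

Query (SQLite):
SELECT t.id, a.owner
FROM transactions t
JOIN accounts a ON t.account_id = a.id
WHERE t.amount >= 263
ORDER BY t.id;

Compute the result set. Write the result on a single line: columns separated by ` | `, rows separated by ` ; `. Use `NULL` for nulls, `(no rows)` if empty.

Each transactions row matches the accounts row where account_id = accounts.id.
Then keep rows with t.amount >= 263.

2 | Vik ; 8 | Vik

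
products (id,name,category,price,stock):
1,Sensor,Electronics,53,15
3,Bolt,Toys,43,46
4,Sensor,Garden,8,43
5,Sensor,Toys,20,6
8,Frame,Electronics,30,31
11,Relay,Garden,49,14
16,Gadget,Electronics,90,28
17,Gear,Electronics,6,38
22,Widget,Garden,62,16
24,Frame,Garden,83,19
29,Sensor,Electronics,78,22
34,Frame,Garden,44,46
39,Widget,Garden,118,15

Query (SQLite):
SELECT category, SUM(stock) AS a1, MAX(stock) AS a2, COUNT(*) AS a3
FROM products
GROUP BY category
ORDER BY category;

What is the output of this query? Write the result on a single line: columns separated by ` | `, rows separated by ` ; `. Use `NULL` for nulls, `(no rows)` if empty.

Electronics | 134 | 38 | 5 ; Garden | 153 | 46 | 6 ; Toys | 52 | 46 | 2

Group products by category.
Per group compute: SUM(stock), MAX(stock), COUNT(*).
  Electronics: ids {1, 8, 16, 17, 29} → SUM(stock)=134, MAX(stock)=38, COUNT(*)=5
  Garden: ids {4, 11, 22, 24, 34, 39} → SUM(stock)=153, MAX(stock)=46, COUNT(*)=6
  Toys: ids {3, 5} → SUM(stock)=52, MAX(stock)=46, COUNT(*)=2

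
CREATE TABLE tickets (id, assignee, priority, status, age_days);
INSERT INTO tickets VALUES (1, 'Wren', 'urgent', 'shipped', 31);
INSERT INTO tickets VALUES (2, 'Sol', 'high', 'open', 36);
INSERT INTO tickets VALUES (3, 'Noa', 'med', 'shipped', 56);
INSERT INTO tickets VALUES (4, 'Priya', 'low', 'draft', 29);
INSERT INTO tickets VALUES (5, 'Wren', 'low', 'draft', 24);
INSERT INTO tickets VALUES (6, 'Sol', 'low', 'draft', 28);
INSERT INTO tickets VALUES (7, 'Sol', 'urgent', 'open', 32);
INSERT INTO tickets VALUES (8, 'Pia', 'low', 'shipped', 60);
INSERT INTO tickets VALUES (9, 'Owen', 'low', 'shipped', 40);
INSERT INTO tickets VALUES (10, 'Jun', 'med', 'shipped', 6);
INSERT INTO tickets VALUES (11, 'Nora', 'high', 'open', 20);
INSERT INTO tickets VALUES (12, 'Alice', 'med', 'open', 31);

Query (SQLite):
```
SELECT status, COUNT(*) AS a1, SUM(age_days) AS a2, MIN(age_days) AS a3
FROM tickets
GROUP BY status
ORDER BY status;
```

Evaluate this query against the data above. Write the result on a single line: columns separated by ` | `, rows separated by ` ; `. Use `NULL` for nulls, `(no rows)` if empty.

draft | 3 | 81 | 24 ; open | 4 | 119 | 20 ; shipped | 5 | 193 | 6

Group tickets by status.
Per group compute: COUNT(*), SUM(age_days), MIN(age_days).
  draft: ids {4, 5, 6} → COUNT(*)=3, SUM(age_days)=81, MIN(age_days)=24
  open: ids {2, 7, 11, 12} → COUNT(*)=4, SUM(age_days)=119, MIN(age_days)=20
  shipped: ids {1, 3, 8, 9, 10} → COUNT(*)=5, SUM(age_days)=193, MIN(age_days)=6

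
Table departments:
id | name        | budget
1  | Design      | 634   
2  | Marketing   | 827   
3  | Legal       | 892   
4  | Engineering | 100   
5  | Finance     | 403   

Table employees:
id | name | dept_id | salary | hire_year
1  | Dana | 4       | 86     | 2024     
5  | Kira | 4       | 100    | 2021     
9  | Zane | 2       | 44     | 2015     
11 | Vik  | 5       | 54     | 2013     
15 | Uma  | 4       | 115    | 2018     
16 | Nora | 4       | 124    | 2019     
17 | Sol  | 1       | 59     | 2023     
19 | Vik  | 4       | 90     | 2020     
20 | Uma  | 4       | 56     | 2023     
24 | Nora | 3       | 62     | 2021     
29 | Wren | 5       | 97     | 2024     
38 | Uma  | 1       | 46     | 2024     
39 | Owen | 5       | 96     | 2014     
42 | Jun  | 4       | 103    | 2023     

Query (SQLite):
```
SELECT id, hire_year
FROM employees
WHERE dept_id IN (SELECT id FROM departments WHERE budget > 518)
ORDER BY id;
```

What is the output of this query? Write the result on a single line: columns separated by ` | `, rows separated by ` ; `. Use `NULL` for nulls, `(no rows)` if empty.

Inner query: departments.id where budget > 518.
Outer: keep employees rows whose dept_id is in that set.
Inner query → {1, 2, 3}

9 | 2015 ; 17 | 2023 ; 24 | 2021 ; 38 | 2024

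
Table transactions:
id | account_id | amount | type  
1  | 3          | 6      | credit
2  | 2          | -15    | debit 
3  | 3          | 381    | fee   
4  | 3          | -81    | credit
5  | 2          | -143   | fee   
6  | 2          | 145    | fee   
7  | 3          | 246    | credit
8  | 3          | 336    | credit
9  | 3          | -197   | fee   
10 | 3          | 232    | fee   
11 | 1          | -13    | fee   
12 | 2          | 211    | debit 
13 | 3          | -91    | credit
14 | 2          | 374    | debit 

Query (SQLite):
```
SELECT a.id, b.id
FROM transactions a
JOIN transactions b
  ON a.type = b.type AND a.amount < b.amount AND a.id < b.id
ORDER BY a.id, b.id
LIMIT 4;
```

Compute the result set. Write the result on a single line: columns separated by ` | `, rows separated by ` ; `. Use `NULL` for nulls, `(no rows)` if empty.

1 | 7 ; 1 | 8 ; 2 | 12 ; 2 | 14

Pairs (a,b) with same type, a.amount < b.amount, a.id < b.id.
type groups: credit:{1,4,7,8,13} debit:{2,12,14} fee:{3,5,6,9,10,11}
Ordered by (a.id, b.id); first 4.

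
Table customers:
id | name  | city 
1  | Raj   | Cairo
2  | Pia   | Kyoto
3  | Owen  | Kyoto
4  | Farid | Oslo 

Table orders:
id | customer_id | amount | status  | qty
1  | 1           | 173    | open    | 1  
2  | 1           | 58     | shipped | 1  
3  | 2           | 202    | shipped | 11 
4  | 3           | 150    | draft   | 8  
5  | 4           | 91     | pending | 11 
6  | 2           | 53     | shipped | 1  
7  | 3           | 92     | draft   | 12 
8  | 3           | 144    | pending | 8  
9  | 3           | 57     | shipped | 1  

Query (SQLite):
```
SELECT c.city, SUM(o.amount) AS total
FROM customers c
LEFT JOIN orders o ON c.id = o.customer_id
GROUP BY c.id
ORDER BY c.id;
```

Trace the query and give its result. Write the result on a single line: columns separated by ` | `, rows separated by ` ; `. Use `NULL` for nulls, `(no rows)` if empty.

Cairo | 231 ; Kyoto | 255 ; Kyoto | 443 ; Oslo | 91

LEFT JOIN keeps every customers row; unmatched ones get NULL for orders columns.
Group by customers.id and compute SUM(o.amount). SUM over an all-NULL group is NULL.
  1: ids {1, 2} → SUM(o.amount)=231
  2: ids {3, 6} → SUM(o.amount)=255
  3: ids {4, 7, 8, 9} → SUM(o.amount)=443
  4: ids {5} → SUM(o.amount)=91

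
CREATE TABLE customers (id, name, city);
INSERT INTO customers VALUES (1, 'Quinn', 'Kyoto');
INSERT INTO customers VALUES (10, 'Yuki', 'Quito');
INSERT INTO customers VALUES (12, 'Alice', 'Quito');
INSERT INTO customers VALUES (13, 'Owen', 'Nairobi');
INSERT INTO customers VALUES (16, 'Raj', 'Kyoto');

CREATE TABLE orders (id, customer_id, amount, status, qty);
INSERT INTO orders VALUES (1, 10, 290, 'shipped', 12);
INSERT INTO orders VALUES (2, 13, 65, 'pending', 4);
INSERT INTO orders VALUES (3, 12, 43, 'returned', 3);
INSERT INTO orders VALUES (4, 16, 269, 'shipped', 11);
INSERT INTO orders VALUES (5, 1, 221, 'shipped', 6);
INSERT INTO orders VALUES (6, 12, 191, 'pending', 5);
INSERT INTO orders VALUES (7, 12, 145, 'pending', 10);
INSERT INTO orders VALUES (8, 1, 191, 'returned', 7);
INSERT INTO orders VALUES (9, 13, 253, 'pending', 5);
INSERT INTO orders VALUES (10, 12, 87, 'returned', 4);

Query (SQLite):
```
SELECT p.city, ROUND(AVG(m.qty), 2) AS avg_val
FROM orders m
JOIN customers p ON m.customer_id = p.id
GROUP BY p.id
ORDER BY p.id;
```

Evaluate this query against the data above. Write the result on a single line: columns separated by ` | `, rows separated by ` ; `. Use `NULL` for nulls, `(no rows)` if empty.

Kyoto | 6.5 ; Quito | 12 ; Quito | 5.5 ; Nairobi | 4.5 ; Kyoto | 11

Join each orders row to its customers via customer_id.
Group joined rows by customers.id; compute ROUND(AVG(m.qty), 2) per group.
  1: ids {5, 8} → ROUND(AVG(m.qty), 2)=6.5
  10: ids {1} → ROUND(AVG(m.qty), 2)=12
  12: ids {3, 6, 7, 10} → ROUND(AVG(m.qty), 2)=5.5
  13: ids {2, 9} → ROUND(AVG(m.qty), 2)=4.5
  16: ids {4} → ROUND(AVG(m.qty), 2)=11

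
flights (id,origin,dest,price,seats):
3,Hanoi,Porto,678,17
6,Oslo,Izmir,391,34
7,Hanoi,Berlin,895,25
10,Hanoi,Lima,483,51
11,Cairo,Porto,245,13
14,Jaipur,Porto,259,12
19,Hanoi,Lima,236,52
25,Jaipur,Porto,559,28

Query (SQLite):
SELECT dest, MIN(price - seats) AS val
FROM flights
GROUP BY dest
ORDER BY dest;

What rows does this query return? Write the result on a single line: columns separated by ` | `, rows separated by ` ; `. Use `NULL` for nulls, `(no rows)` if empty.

For each row compute price - seats.
Group by dest; take MIN of the expression per group.
  Berlin: ids {7} → MIN(price - seats)=870
  Izmir: ids {6} → MIN(price - seats)=357
  Lima: ids {10, 19} → MIN(price - seats)=184
  Porto: ids {3, 11, 14, 25} → MIN(price - seats)=232

Berlin | 870 ; Izmir | 357 ; Lima | 184 ; Porto | 232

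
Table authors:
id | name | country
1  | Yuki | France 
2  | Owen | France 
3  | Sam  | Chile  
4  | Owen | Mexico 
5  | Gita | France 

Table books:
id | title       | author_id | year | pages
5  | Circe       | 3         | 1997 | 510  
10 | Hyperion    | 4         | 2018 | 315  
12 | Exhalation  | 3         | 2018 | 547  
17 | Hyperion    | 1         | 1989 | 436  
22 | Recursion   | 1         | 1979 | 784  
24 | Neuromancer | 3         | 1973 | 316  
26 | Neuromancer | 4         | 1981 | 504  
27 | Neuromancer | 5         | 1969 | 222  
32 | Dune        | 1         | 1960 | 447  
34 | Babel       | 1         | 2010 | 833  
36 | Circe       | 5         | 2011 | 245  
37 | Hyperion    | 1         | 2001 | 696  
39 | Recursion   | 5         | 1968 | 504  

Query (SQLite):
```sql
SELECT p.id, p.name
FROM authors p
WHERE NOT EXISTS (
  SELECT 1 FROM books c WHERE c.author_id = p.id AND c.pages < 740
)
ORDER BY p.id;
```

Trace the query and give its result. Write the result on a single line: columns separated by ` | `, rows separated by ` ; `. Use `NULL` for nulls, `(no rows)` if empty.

2 | Owen

For each authors row, check whether any books with matching author_id has pages < 740.
Keep rows where that is false.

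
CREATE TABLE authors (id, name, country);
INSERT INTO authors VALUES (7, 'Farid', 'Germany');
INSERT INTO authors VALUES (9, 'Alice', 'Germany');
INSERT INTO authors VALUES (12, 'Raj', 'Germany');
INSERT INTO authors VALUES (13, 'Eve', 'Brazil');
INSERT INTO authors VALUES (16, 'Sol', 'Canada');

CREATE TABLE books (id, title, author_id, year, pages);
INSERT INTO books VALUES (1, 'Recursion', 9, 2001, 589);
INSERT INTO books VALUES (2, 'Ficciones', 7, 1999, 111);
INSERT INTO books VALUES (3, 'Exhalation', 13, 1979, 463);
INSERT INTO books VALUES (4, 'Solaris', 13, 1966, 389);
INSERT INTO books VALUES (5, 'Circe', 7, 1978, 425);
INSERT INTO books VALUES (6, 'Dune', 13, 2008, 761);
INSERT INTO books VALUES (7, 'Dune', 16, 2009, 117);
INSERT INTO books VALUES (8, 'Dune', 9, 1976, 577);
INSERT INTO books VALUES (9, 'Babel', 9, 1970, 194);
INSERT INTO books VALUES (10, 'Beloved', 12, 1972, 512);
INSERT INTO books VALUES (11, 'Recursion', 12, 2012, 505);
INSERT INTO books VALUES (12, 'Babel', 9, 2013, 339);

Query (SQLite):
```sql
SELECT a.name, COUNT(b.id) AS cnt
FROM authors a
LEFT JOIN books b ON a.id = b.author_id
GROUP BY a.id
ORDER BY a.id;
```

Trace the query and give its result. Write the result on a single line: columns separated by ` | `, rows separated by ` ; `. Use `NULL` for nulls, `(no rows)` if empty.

LEFT JOIN keeps every authors row; unmatched ones get NULL for books columns.
Group by authors.id and compute COUNT(b.id). COUNT(col) of an all-NULL group is 0.
  7: ids {2, 5} → COUNT(b.id)=2
  9: ids {1, 8, 9, 12} → COUNT(b.id)=4
  12: ids {10, 11} → COUNT(b.id)=2
  13: ids {3, 4, 6} → COUNT(b.id)=3
  16: ids {7} → COUNT(b.id)=1

Farid | 2 ; Alice | 4 ; Raj | 2 ; Eve | 3 ; Sol | 1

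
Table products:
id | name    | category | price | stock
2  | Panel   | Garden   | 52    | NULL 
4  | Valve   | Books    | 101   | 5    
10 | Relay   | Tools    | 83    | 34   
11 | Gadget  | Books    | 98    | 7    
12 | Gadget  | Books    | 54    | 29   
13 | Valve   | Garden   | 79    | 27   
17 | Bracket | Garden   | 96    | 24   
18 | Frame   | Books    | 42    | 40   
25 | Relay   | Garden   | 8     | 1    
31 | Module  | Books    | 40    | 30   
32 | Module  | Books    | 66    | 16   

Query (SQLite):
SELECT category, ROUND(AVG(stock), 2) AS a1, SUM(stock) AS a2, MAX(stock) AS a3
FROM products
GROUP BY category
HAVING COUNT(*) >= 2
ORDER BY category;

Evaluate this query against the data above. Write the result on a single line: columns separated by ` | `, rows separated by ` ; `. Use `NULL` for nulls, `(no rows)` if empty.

Group products by category.
Per group compute: ROUND(AVG(stock), 2), SUM(stock), MAX(stock).
HAVING: drop groups with fewer than 2 rows.
  Books: ids {4, 11, 12, 18, 31, 32} → ROUND(AVG(stock), 2)=21.17, SUM(stock)=127, MAX(stock)=40
  Garden: ids {2, 13, 17, 25} → ROUND(AVG(stock), 2)=17.33, SUM(stock)=52, MAX(stock)=27
  Tools: ids {10} → ROUND(AVG(stock), 2)=34, SUM(stock)=34, MAX(stock)=34

Books | 21.17 | 127 | 40 ; Garden | 17.33 | 52 | 27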